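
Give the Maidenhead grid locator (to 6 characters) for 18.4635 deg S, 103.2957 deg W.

DH81im

Add 180° to longitude and 90° to latitude: 76.7043, 71.5365.
Field (20°×10°, letters A–R): 76.7043/20 → 3 → D, 71.5365/10 → 7 → H; chars DH.
Square (2°×1°, digits 0–9): 16.7043/2 → 8, 1.5365/1 → 1; chars 81.
Subsquare (5′×2.5′, letters a–x): 0.7043/0.0833333 → 8 → i, 0.5365/0.0416667 → 12 → m; chars im.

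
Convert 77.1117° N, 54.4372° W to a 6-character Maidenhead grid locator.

GQ27sc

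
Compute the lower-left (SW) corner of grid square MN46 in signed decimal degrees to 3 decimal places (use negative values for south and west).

46.000, 68.000

Field M=12, N=13: +12·20° lon, +13·10° lat → SW at lon 60°, lat 40°.
Square 4, 6: +4·2° lon, +6·1° lat → SW at lon 68°, lat 46°.
latitude 46.000, longitude 68.000.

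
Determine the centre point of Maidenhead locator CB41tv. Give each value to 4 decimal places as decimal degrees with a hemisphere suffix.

Field C=2, B=1: +2·20° lon, +1·10° lat → SW at lon -140°, lat -80°.
Square 4, 1: +4·2° lon, +1·1° lat → SW at lon -132°, lat -79°.
Subsquare t=19, v=21: +19·0.0833333° lon, +21·0.0416667° lat → SW at lon -130.417°, lat -78.125°.
Cell spans 0.0833333° lon × 0.0416667° lat. Centre is SW corner plus half of each.
latitude 78.1042° S, longitude 130.3750° W.

78.1042° S, 130.3750° W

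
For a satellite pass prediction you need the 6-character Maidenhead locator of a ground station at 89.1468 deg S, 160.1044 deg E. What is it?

RA00bu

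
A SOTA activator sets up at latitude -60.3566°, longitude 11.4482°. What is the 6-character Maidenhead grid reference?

Shift to the Maidenhead origin (180°W, 90°S): lon 191.4482, lat 29.6434.
Field (20°×10°, letters A–R): 191.4482/20 → 9 → J, 29.6434/10 → 2 → C; chars JC.
Square (2°×1°, digits 0–9): 11.4482/2 → 5, 9.6434/1 → 9; chars 59.
Subsquare (5′×2.5′, letters a–x): 1.4482/0.0833333 → 17 → r, 0.6434/0.0416667 → 15 → p; chars rp.

JC59rp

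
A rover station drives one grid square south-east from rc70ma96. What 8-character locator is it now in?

RC70na05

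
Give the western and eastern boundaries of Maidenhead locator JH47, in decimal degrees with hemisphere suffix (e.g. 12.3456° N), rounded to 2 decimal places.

Field J=9, H=7: +9·20° lon, +7·10° lat → SW at lon 0°, lat -20°.
Square 4, 7: +4·2° lon, +7·1° lat → SW at lon 8°, lat -13°.
Cell spans 2° lon × 1° lat.
west 8.00° E, east 10.00° E.

8.00° E, 10.00° E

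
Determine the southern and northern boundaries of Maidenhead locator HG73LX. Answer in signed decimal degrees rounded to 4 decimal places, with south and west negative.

-26.0417, -26.0000

Field H=7, G=6: +7·20° lon, +6·10° lat → SW at lon -40°, lat -30°.
Square 7, 3: +7·2° lon, +3·1° lat → SW at lon -26°, lat -27°.
Subsquare l=11, x=23: +11·0.0833333° lon, +23·0.0416667° lat → SW at lon -25.0833°, lat -26.0417°.
Cell spans 0.0833333° lon × 0.0416667° lat.
south -26.0417, north -26.0000.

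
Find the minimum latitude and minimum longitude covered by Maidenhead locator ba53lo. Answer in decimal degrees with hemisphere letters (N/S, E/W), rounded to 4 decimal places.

86.4167° S, 149.0833° W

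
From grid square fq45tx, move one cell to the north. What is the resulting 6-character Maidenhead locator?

Latitude subsquare x = 23; +1 → 24, wraps to 0 = a, carry into square.
Latitude square 5; +1 → 6.
The longitude characters are unchanged.

FQ46ta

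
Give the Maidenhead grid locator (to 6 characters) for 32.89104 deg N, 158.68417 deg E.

QM92iv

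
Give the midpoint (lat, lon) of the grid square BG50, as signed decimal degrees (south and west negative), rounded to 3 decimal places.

Field B=1, G=6: +1·20° lon, +6·10° lat → SW at lon -160°, lat -30°.
Square 5, 0: +5·2° lon, +0·1° lat → SW at lon -150°, lat -30°.
Cell spans 2° lon × 1° lat. Centre is SW corner plus half of each.
latitude -29.500, longitude -149.000.

-29.500, -149.000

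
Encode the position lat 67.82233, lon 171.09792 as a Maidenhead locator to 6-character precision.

Offset from 180°W / 90°S: lon 351.0979°, lat 157.8223°.
Field: lon ⌊351.0979/20⌋ = 17 → R; lat ⌊157.8223/10⌋ = 15 → P.
Square: lon ⌊11.0979/2⌋ = 5; lat ⌊7.8223/1⌋ = 7.
Subsquare: lon ⌊1.0979/0.0833333⌋ = 13 → n; lat ⌊0.8223/0.0416667⌋ = 19 → t.

RP57nt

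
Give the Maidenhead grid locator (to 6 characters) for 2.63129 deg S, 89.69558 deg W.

EI57di

Shift to the Maidenhead origin (180°W, 90°S): lon 90.3044, lat 87.3687.
Field (20°×10°, letters A–R): lon ⌊90.3044/20⌋ = 4 → E; lat ⌊87.3687/10⌋ = 8 → I.
Square (2°×1°, digits 0–9): lon ⌊10.3044/2⌋ = 5; lat ⌊7.3687/1⌋ = 7.
Subsquare (5′×2.5′, letters a–x): lon ⌊0.3044/0.0833333⌋ = 3 → d; lat ⌊0.3687/0.0416667⌋ = 8 → i.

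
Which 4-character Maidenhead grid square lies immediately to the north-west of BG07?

Longitude square 0; −1 → -1, wraps to 9, carry into field.
Longitude field B = 1; −1 → 0 = A.
Latitude square 7; +1 → 8.

AG98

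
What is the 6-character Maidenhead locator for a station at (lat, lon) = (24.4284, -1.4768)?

Shift to the Maidenhead origin (180°W, 90°S): lon 178.5232, lat 114.4284.
Field: lon ⌊178.5232/20⌋ = 8 → I; lat ⌊114.4284/10⌋ = 11 → L.
Square: lon ⌊18.5232/2⌋ = 9; lat ⌊4.4284/1⌋ = 4.
Subsquare: lon ⌊0.5232/0.0833333⌋ = 6 → g; lat ⌊0.4284/0.0416667⌋ = 10 → k.

IL94gk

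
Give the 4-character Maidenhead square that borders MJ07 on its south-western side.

LJ96

Longitude square 0; −1 → -1, wraps to 9, carry into field.
Longitude field M = 12; −1 → 11 = L.
Latitude square 7; −1 → 6.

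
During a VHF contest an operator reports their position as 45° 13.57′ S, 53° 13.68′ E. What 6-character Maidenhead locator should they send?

Add 180° to longitude and 90° to latitude: 233.2280, 44.7738.
Field: 233.2280/20 → 11 → L, 44.7738/10 → 4 → E; chars LE.
Square: 13.2280/2 → 6, 4.7738/1 → 4; chars 64.
Subsquare: 1.2280/0.0833333 → 14 → o, 0.7738/0.0416667 → 18 → s; chars os.

LE64os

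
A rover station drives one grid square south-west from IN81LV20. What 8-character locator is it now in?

Longitude extended square 2; −1 → 1.
Latitude extended square 0; −1 → -1, wraps to 9, carry into subsquare.
Latitude subsquare v = 21; −1 → 20 = u.

IN81lu19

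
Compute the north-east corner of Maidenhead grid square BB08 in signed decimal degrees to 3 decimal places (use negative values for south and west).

-71.000, -158.000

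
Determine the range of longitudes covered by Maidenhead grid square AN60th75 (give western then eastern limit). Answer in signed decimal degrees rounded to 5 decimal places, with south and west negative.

Field A=0, N=13: +0·20° lon, +13·10° lat → SW at lon -180°, lat 40°.
Square 6, 0: +6·2° lon, +0·1° lat → SW at lon -168°, lat 40°.
Subsquare t=19, h=7: +19·0.0833333° lon, +7·0.0416667° lat → SW at lon -166.417°, lat 40.2917°.
Extended square 7, 5: +7·0.00833333° lon, +5·0.00416667° lat → SW at lon -166.358°, lat 40.3125°.
Cell spans 0.00833333° lon × 0.00416667° lat.
west -166.35833, east -166.35000.

-166.35833, -166.35000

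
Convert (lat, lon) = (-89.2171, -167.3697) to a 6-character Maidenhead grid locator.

AA60hs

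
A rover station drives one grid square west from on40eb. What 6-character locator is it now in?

ON40db

Longitude subsquare e = 4; −1 → 3 = d.
The latitude characters are unchanged.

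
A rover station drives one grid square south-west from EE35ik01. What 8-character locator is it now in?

EE35hk90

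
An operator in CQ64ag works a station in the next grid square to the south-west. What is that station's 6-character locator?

Longitude subsquare a = 0; −1 → -1, wraps to 23 = x, carry into square.
Longitude square 6; −1 → 5.
Latitude subsquare g = 6; −1 → 5 = f.

CQ54xf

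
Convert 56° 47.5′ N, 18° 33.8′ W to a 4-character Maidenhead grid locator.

Add 180° to longitude and 90° to latitude: 161.44, 146.79.
Field: 161.44/20 → 8 → I, 146.79/10 → 14 → O; chars IO.
Square: 1.44/2 → 0, 6.79/1 → 6; chars 06.

IO06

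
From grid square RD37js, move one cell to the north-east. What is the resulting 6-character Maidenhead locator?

RD37kt

Longitude subsquare j = 9; +1 → 10 = k.
Latitude subsquare s = 18; +1 → 19 = t.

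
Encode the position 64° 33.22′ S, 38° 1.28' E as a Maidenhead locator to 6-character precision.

KC95ak

Add 180° to longitude and 90° to latitude: 218.0213, 25.4463.
Field: 218.0213/20 → 10 → K, 25.4463/10 → 2 → C; chars KC.
Square: 18.0213/2 → 9, 5.4463/1 → 5; chars 95.
Subsquare: 0.0213/0.0833333 → 0 → a, 0.4463/0.0416667 → 10 → k; chars ak.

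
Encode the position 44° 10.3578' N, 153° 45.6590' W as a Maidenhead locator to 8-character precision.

BN34ce81

Offset from 180°W / 90°S: lon 26.23902°, lat 134.17263°.
Field (20°×10°, letters A–R): lon ⌊26.23902/20⌋ = 1 → B; lat ⌊134.17263/10⌋ = 13 → N.
Square (2°×1°, digits 0–9): lon ⌊6.23902/2⌋ = 3; lat ⌊4.17263/1⌋ = 4.
Subsquare (5′×2.5′, letters a–x): lon ⌊0.23902/0.0833333⌋ = 2 → c; lat ⌊0.17263/0.0416667⌋ = 4 → e.
Extended square (30″×15″, digits 0–9): lon ⌊0.07235/0.00833333⌋ = 8; lat ⌊0.00596/0.00416667⌋ = 1.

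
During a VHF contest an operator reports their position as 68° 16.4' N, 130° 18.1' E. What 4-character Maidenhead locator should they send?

Add 180° to longitude and 90° to latitude: 310.30, 158.27.
Field: lon ⌊310.30/20⌋ = 15 → P; lat ⌊158.27/10⌋ = 15 → P.
Square: lon ⌊10.30/2⌋ = 5; lat ⌊8.27/1⌋ = 8.

PP58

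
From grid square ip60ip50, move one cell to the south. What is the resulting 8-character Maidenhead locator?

IP60io59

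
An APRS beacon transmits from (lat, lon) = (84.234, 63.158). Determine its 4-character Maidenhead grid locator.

Add 180° to longitude and 90° to latitude: 243.16, 174.23.
Field (20°×10°, letters A–R): lon ⌊243.16/20⌋ = 12 → M; lat ⌊174.23/10⌋ = 17 → R.
Square (2°×1°, digits 0–9): lon ⌊3.16/2⌋ = 1; lat ⌊4.23/1⌋ = 4.

MR14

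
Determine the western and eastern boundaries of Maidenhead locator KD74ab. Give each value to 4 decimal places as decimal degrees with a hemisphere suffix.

34.0000° E, 34.0833° E

Field K=10, D=3: +10·20° lon, +3·10° lat → SW at lon 20°, lat -60°.
Square 7, 4: +7·2° lon, +4·1° lat → SW at lon 34°, lat -56°.
Subsquare a=0, b=1: +0·0.0833333° lon, +1·0.0416667° lat → SW at lon 34°, lat -55.9583°.
Cell spans 0.0833333° lon × 0.0416667° lat.
west 34.0000° E, east 34.0833° E.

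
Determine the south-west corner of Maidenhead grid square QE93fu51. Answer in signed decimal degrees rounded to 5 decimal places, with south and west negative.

Field Q=16, E=4: +16·20° lon, +4·10° lat → SW at lon 140°, lat -50°.
Square 9, 3: +9·2° lon, +3·1° lat → SW at lon 158°, lat -47°.
Subsquare f=5, u=20: +5·0.0833333° lon, +20·0.0416667° lat → SW at lon 158.417°, lat -46.1667°.
Extended square 5, 1: +5·0.00833333° lon, +1·0.00416667° lat → SW at lon 158.458°, lat -46.1625°.
latitude -46.16250, longitude 158.45833.

-46.16250, 158.45833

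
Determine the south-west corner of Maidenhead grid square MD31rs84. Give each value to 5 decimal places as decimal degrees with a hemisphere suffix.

Field M=12, D=3: +12·20° lon, +3·10° lat → SW at lon 60°, lat -60°.
Square 3, 1: +3·2° lon, +1·1° lat → SW at lon 66°, lat -59°.
Subsquare r=17, s=18: +17·0.0833333° lon, +18·0.0416667° lat → SW at lon 67.4167°, lat -58.25°.
Extended square 8, 4: +8·0.00833333° lon, +4·0.00416667° lat → SW at lon 67.4833°, lat -58.2333°.
latitude 58.23333° S, longitude 67.48333° E.

58.23333° S, 67.48333° E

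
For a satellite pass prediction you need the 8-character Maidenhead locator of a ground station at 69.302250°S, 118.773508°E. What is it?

OC90jq27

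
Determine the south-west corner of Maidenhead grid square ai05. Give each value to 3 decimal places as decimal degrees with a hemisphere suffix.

5.000° S, 180.000° W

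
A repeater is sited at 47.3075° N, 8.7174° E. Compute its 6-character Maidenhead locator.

JN47ih

Add 180° to longitude and 90° to latitude: 188.7174, 137.3075.
Field: lon ⌊188.7174/20⌋ = 9 → J; lat ⌊137.3075/10⌋ = 13 → N.
Square: lon ⌊8.7174/2⌋ = 4; lat ⌊7.3075/1⌋ = 7.
Subsquare: lon ⌊0.7174/0.0833333⌋ = 8 → i; lat ⌊0.3075/0.0416667⌋ = 7 → h.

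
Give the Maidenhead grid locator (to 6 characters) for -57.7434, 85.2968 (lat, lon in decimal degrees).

ND22pg

Shift to the Maidenhead origin (180°W, 90°S): lon 265.2968, lat 32.2566.
Field: lon ⌊265.2968/20⌋ = 13 → N; lat ⌊32.2566/10⌋ = 3 → D.
Square: lon ⌊5.2968/2⌋ = 2; lat ⌊2.2566/1⌋ = 2.
Subsquare: lon ⌊1.2968/0.0833333⌋ = 15 → p; lat ⌊0.2566/0.0416667⌋ = 6 → g.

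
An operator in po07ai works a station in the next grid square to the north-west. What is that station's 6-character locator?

Longitude subsquare a = 0; −1 → -1, wraps to 23 = x, carry into square.
Longitude square 0; −1 → -1, wraps to 9, carry into field.
Longitude field P = 15; −1 → 14 = O.
Latitude subsquare i = 8; +1 → 9 = j.

OO97xj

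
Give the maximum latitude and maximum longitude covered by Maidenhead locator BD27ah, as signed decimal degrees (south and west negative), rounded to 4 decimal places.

-52.6667, -155.9167

Field B=1, D=3: +1·20° lon, +3·10° lat → SW at lon -160°, lat -60°.
Square 2, 7: +2·2° lon, +7·1° lat → SW at lon -156°, lat -53°.
Subsquare a=0, h=7: +0·0.0833333° lon, +7·0.0416667° lat → SW at lon -156°, lat -52.7083°.
Cell spans 0.0833333° lon × 0.0416667° lat. NE corner is SW corner plus one full cell.
latitude -52.6667, longitude -155.9167.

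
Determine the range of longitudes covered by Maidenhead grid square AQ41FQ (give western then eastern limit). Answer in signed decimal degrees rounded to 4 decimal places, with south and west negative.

Field A=0, Q=16: +0·20° lon, +16·10° lat → SW at lon -180°, lat 70°.
Square 4, 1: +4·2° lon, +1·1° lat → SW at lon -172°, lat 71°.
Subsquare f=5, q=16: +5·0.0833333° lon, +16·0.0416667° lat → SW at lon -171.583°, lat 71.6667°.
Cell spans 0.0833333° lon × 0.0416667° lat.
west -171.5833, east -171.5000.

-171.5833, -171.5000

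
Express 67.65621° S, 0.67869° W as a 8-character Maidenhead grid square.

IC92pi82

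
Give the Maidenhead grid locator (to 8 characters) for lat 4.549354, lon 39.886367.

Add 180° to longitude and 90° to latitude: 219.88637, 94.54935.
Field: 219.88637/20 → 10 → K, 94.54935/10 → 9 → J; chars KJ.
Square: 19.88637/2 → 9, 4.54935/1 → 4; chars 94.
Subsquare: 1.88637/0.0833333 → 22 → w, 0.54935/0.0416667 → 13 → n; chars wn.
Extended square: 0.05303/0.00833333 → 6, 0.00769/0.00416667 → 1; chars 61.

KJ94wn61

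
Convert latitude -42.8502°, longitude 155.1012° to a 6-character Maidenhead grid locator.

QE77nd

Offset from 180°W / 90°S: lon 335.1012°, lat 47.1498°.
Field (20°×10°, letters A–R): lon ⌊335.1012/20⌋ = 16 → Q; lat ⌊47.1498/10⌋ = 4 → E.
Square (2°×1°, digits 0–9): lon ⌊15.1012/2⌋ = 7; lat ⌊7.1498/1⌋ = 7.
Subsquare (5′×2.5′, letters a–x): lon ⌊1.1012/0.0833333⌋ = 13 → n; lat ⌊0.1498/0.0416667⌋ = 3 → d.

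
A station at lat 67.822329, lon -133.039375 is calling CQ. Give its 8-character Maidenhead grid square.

CP37lt57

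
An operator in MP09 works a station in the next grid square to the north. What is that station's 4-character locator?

Latitude square 9; +1 → 10, wraps to 0, carry into field.
Latitude field P = 15; +1 → 16 = Q.
The longitude characters are unchanged.

MQ00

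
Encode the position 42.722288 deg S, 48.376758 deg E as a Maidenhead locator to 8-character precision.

LE47eg56

Offset from 180°W / 90°S: lon 228.37676°, lat 47.27771°.
Field: 228.37676/20 → 11 → L, 47.27771/10 → 4 → E; chars LE.
Square: 8.37676/2 → 4, 7.27771/1 → 7; chars 47.
Subsquare: 0.37676/0.0833333 → 4 → e, 0.27771/0.0416667 → 6 → g; chars eg.
Extended square: 0.04342/0.00833333 → 5, 0.02771/0.00416667 → 6; chars 56.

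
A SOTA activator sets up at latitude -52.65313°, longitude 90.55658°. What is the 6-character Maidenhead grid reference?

ND57gi

Shift to the Maidenhead origin (180°W, 90°S): lon 270.5566, lat 37.3469.
Field (20°×10°, letters A–R): lon ⌊270.5566/20⌋ = 13 → N; lat ⌊37.3469/10⌋ = 3 → D.
Square (2°×1°, digits 0–9): lon ⌊10.5566/2⌋ = 5; lat ⌊7.3469/1⌋ = 7.
Subsquare (5′×2.5′, letters a–x): lon ⌊0.5566/0.0833333⌋ = 6 → g; lat ⌊0.3469/0.0416667⌋ = 8 → i.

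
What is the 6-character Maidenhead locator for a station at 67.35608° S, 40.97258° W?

Add 180° to longitude and 90° to latitude: 139.0274, 22.6439.
Field: lon ⌊139.0274/20⌋ = 6 → G; lat ⌊22.6439/10⌋ = 2 → C.
Square: lon ⌊19.0274/2⌋ = 9; lat ⌊2.6439/1⌋ = 2.
Subsquare: lon ⌊1.0274/0.0833333⌋ = 12 → m; lat ⌊0.6439/0.0416667⌋ = 15 → p.

GC92mp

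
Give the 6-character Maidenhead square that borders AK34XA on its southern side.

AK33xx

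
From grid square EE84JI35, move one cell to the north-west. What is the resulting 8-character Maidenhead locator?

Longitude extended square 3; −1 → 2.
Latitude extended square 5; +1 → 6.

EE84ji26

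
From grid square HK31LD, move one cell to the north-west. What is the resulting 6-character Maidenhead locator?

HK31ke

Longitude subsquare l = 11; −1 → 10 = k.
Latitude subsquare d = 3; +1 → 4 = e.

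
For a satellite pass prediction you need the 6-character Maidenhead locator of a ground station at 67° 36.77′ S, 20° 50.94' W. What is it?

Add 180° to longitude and 90° to latitude: 159.1510, 22.3872.
Field: 159.1510/20 → 7 → H, 22.3872/10 → 2 → C; chars HC.
Square: 19.1510/2 → 9, 2.3872/1 → 2; chars 92.
Subsquare: 1.1510/0.0833333 → 13 → n, 0.3872/0.0416667 → 9 → j; chars nj.

HC92nj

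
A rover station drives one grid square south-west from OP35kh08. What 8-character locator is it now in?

OP35jh97

Longitude extended square 0; −1 → -1, wraps to 9, carry into subsquare.
Longitude subsquare k = 10; −1 → 9 = j.
Latitude extended square 8; −1 → 7.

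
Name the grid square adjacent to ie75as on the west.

Longitude subsquare a = 0; −1 → -1, wraps to 23 = x, carry into square.
Longitude square 7; −1 → 6.
The latitude characters are unchanged.

IE65xs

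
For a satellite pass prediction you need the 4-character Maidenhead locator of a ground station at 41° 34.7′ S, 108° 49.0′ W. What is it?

DE58

Add 180° to longitude and 90° to latitude: 71.18, 48.42.
Field: lon ⌊71.18/20⌋ = 3 → D; lat ⌊48.42/10⌋ = 4 → E.
Square: lon ⌊11.18/2⌋ = 5; lat ⌊8.42/1⌋ = 8.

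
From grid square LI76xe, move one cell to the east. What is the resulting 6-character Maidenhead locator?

Longitude subsquare x = 23; +1 → 24, wraps to 0 = a, carry into square.
Longitude square 7; +1 → 8.
The latitude characters are unchanged.

LI86ae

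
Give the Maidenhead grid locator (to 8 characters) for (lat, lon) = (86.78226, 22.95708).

KR16ls47

Offset from 180°W / 90°S: lon 202.95708°, lat 176.78226°.
Field: lon ⌊202.95708/20⌋ = 10 → K; lat ⌊176.78226/10⌋ = 17 → R.
Square: lon ⌊2.95708/2⌋ = 1; lat ⌊6.78226/1⌋ = 6.
Subsquare: lon ⌊0.95708/0.0833333⌋ = 11 → l; lat ⌊0.78226/0.0416667⌋ = 18 → s.
Extended square: lon ⌊0.04041/0.00833333⌋ = 4; lat ⌊0.03226/0.00416667⌋ = 7.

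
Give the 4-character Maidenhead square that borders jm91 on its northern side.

JM92

Latitude square 1; +1 → 2.
The longitude characters are unchanged.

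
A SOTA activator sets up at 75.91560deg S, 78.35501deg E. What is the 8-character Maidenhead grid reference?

MB94ec20

Add 180° to longitude and 90° to latitude: 258.35501, 14.08440.
Field: lon ⌊258.35501/20⌋ = 12 → M; lat ⌊14.08440/10⌋ = 1 → B.
Square: lon ⌊18.35501/2⌋ = 9; lat ⌊4.08440/1⌋ = 4.
Subsquare: lon ⌊0.35501/0.0833333⌋ = 4 → e; lat ⌊0.08440/0.0416667⌋ = 2 → c.
Extended square: lon ⌊0.02168/0.00833333⌋ = 2; lat ⌊0.00107/0.00416667⌋ = 0.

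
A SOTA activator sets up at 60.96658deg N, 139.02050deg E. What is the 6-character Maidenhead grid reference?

Shift to the Maidenhead origin (180°W, 90°S): lon 319.0205, lat 150.9666.
Field (20°×10°, letters A–R): lon ⌊319.0205/20⌋ = 15 → P; lat ⌊150.9666/10⌋ = 15 → P.
Square (2°×1°, digits 0–9): lon ⌊19.0205/2⌋ = 9; lat ⌊0.9666/1⌋ = 0.
Subsquare (5′×2.5′, letters a–x): lon ⌊1.0205/0.0833333⌋ = 12 → m; lat ⌊0.9666/0.0416667⌋ = 23 → x.

PP90mx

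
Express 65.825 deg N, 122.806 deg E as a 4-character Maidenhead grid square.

Add 180° to longitude and 90° to latitude: 302.81, 155.82.
Field: 302.81/20 → 15 → P, 155.82/10 → 15 → P; chars PP.
Square: 2.81/2 → 1, 5.82/1 → 5; chars 15.

PP15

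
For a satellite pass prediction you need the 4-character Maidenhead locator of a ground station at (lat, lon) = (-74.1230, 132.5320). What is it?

Shift to the Maidenhead origin (180°W, 90°S): lon 312.53, lat 15.88.
Field: 312.53/20 → 15 → P, 15.88/10 → 1 → B; chars PB.
Square: 12.53/2 → 6, 5.88/1 → 5; chars 65.

PB65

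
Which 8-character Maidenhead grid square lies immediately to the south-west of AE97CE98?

Longitude extended square 9; −1 → 8.
Latitude extended square 8; −1 → 7.

AE97ce87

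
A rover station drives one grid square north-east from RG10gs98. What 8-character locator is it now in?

RG10hs09

Longitude extended square 9; +1 → 10, wraps to 0, carry into subsquare.
Longitude subsquare g = 6; +1 → 7 = h.
Latitude extended square 8; +1 → 9.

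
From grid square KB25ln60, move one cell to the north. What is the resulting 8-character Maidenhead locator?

KB25ln61

Latitude extended square 0; +1 → 1.
The longitude characters are unchanged.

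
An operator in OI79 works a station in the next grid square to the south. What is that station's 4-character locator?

Latitude square 9; −1 → 8.
The longitude characters are unchanged.

OI78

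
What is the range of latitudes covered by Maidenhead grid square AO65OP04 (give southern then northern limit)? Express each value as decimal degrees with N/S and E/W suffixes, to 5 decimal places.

55.64167° N, 55.64583° N

Field A=0, O=14: +0·20° lon, +14·10° lat → SW at lon -180°, lat 50°.
Square 6, 5: +6·2° lon, +5·1° lat → SW at lon -168°, lat 55°.
Subsquare o=14, p=15: +14·0.0833333° lon, +15·0.0416667° lat → SW at lon -166.833°, lat 55.625°.
Extended square 0, 4: +0·0.00833333° lon, +4·0.00416667° lat → SW at lon -166.833°, lat 55.6417°.
Cell spans 0.00833333° lon × 0.00416667° lat.
south 55.64167° N, north 55.64583° N.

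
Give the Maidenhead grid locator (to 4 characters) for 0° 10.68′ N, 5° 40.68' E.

JJ20

Offset from 180°W / 90°S: lon 185.68°, lat 90.18°.
Field: lon ⌊185.68/20⌋ = 9 → J; lat ⌊90.18/10⌋ = 9 → J.
Square: lon ⌊5.68/2⌋ = 2; lat ⌊0.18/1⌋ = 0.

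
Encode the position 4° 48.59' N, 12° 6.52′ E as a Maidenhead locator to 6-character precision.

JJ64bt

Add 180° to longitude and 90° to latitude: 192.1087, 94.8098.
Field: lon ⌊192.1087/20⌋ = 9 → J; lat ⌊94.8098/10⌋ = 9 → J.
Square: lon ⌊12.1087/2⌋ = 6; lat ⌊4.8098/1⌋ = 4.
Subsquare: lon ⌊0.1087/0.0833333⌋ = 1 → b; lat ⌊0.8098/0.0416667⌋ = 19 → t.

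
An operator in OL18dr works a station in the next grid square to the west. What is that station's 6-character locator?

OL18cr

Longitude subsquare d = 3; −1 → 2 = c.
The latitude characters are unchanged.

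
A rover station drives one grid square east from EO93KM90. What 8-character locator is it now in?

Longitude extended square 9; +1 → 10, wraps to 0, carry into subsquare.
Longitude subsquare k = 10; +1 → 11 = l.
The latitude characters are unchanged.

EO93lm00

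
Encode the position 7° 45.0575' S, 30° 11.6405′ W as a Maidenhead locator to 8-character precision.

HI42vf69

Shift to the Maidenhead origin (180°W, 90°S): lon 149.80599, lat 82.24904.
Field: lon ⌊149.80599/20⌋ = 7 → H; lat ⌊82.24904/10⌋ = 8 → I.
Square: lon ⌊9.80599/2⌋ = 4; lat ⌊2.24904/1⌋ = 2.
Subsquare: lon ⌊1.80599/0.0833333⌋ = 21 → v; lat ⌊0.24904/0.0416667⌋ = 5 → f.
Extended square: lon ⌊0.05599/0.00833333⌋ = 6; lat ⌊0.04071/0.00416667⌋ = 9.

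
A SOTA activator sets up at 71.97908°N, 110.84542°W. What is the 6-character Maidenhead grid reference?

DQ41nx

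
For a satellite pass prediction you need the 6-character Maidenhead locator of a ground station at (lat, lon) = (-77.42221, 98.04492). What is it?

Shift to the Maidenhead origin (180°W, 90°S): lon 278.0449, lat 12.5778.
Field (20°×10°, letters A–R): lon ⌊278.0449/20⌋ = 13 → N; lat ⌊12.5778/10⌋ = 1 → B.
Square (2°×1°, digits 0–9): lon ⌊18.0449/2⌋ = 9; lat ⌊2.5778/1⌋ = 2.
Subsquare (5′×2.5′, letters a–x): lon ⌊0.0449/0.0833333⌋ = 0 → a; lat ⌊0.5778/0.0416667⌋ = 13 → n.

NB92an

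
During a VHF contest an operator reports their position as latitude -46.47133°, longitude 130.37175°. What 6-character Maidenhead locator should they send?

Shift to the Maidenhead origin (180°W, 90°S): lon 310.3718, lat 43.5287.
Field: lon ⌊310.3718/20⌋ = 15 → P; lat ⌊43.5287/10⌋ = 4 → E.
Square: lon ⌊10.3718/2⌋ = 5; lat ⌊3.5287/1⌋ = 3.
Subsquare: lon ⌊0.3718/0.0833333⌋ = 4 → e; lat ⌊0.5287/0.0416667⌋ = 12 → m.

PE53em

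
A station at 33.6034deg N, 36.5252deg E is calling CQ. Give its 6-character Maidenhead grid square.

KM83go

Offset from 180°W / 90°S: lon 216.5252°, lat 123.6034°.
Field: lon ⌊216.5252/20⌋ = 10 → K; lat ⌊123.6034/10⌋ = 12 → M.
Square: lon ⌊16.5252/2⌋ = 8; lat ⌊3.6034/1⌋ = 3.
Subsquare: lon ⌊0.5252/0.0833333⌋ = 6 → g; lat ⌊0.6034/0.0416667⌋ = 14 → o.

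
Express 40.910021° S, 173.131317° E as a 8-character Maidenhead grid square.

Shift to the Maidenhead origin (180°W, 90°S): lon 353.13132, lat 49.08998.
Field: 353.13132/20 → 17 → R, 49.08998/10 → 4 → E; chars RE.
Square: 13.13132/2 → 6, 9.08998/1 → 9; chars 69.
Subsquare: 1.13132/0.0833333 → 13 → n, 0.08998/0.0416667 → 2 → c; chars nc.
Extended square: 0.04798/0.00833333 → 5, 0.00665/0.00416667 → 1; chars 51.

RE69nc51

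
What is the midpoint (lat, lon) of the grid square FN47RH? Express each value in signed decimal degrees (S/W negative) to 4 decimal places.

Field F=5, N=13: +5·20° lon, +13·10° lat → SW at lon -80°, lat 40°.
Square 4, 7: +4·2° lon, +7·1° lat → SW at lon -72°, lat 47°.
Subsquare r=17, h=7: +17·0.0833333° lon, +7·0.0416667° lat → SW at lon -70.5833°, lat 47.2917°.
Cell spans 0.0833333° lon × 0.0416667° lat. Centre is SW corner plus half of each.
latitude 47.3125, longitude -70.5417.

47.3125, -70.5417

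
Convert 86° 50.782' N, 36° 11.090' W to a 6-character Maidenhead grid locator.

HR16vu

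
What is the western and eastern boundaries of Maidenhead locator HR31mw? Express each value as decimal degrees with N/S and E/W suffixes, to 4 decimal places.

Field H=7, R=17: +7·20° lon, +17·10° lat → SW at lon -40°, lat 80°.
Square 3, 1: +3·2° lon, +1·1° lat → SW at lon -34°, lat 81°.
Subsquare m=12, w=22: +12·0.0833333° lon, +22·0.0416667° lat → SW at lon -33°, lat 81.9167°.
Cell spans 0.0833333° lon × 0.0416667° lat.
west 33.0000° W, east 32.9167° W.

33.0000° W, 32.9167° W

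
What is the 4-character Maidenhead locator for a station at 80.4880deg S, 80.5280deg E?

Shift to the Maidenhead origin (180°W, 90°S): lon 260.53, lat 9.51.
Field: 260.53/20 → 13 → N, 9.51/10 → 0 → A; chars NA.
Square: 0.53/2 → 0, 9.51/1 → 9; chars 09.

NA09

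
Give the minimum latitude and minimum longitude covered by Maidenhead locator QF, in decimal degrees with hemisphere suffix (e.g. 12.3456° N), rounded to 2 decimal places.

40.00° S, 140.00° E

Field Q=16, F=5: +16·20° lon, +5·10° lat → SW at lon 140°, lat -40°.
latitude 40.00° S, longitude 140.00° E.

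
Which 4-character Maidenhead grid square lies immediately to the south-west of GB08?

Longitude square 0; −1 → -1, wraps to 9, carry into field.
Longitude field G = 6; −1 → 5 = F.
Latitude square 8; −1 → 7.

FB97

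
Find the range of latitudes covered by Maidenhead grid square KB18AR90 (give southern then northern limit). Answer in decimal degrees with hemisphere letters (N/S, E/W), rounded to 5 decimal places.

71.29167° S, 71.28750° S

Field K=10, B=1: +10·20° lon, +1·10° lat → SW at lon 20°, lat -80°.
Square 1, 8: +1·2° lon, +8·1° lat → SW at lon 22°, lat -72°.
Subsquare a=0, r=17: +0·0.0833333° lon, +17·0.0416667° lat → SW at lon 22°, lat -71.2917°.
Extended square 9, 0: +9·0.00833333° lon, +0·0.00416667° lat → SW at lon 22.075°, lat -71.2917°.
Cell spans 0.00833333° lon × 0.00416667° lat.
south 71.29167° S, north 71.28750° S.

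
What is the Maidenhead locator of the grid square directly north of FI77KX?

FI78ka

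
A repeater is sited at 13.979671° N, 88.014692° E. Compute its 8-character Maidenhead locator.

Offset from 180°W / 90°S: lon 268.01469°, lat 103.97967°.
Field (20°×10°, letters A–R): lon ⌊268.01469/20⌋ = 13 → N; lat ⌊103.97967/10⌋ = 10 → K.
Square (2°×1°, digits 0–9): lon ⌊8.01469/2⌋ = 4; lat ⌊3.97967/1⌋ = 3.
Subsquare (5′×2.5′, letters a–x): lon ⌊0.01469/0.0833333⌋ = 0 → a; lat ⌊0.97967/0.0416667⌋ = 23 → x.
Extended square (30″×15″, digits 0–9): lon ⌊0.01469/0.00833333⌋ = 1; lat ⌊0.02134/0.00416667⌋ = 5.

NK43ax15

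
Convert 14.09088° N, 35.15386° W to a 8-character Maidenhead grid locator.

HK24kc11

Shift to the Maidenhead origin (180°W, 90°S): lon 144.84614, lat 104.09088.
Field: 144.84614/20 → 7 → H, 104.09088/10 → 10 → K; chars HK.
Square: 4.84614/2 → 2, 4.09088/1 → 4; chars 24.
Subsquare: 0.84614/0.0833333 → 10 → k, 0.09088/0.0416667 → 2 → c; chars kc.
Extended square: 0.01281/0.00833333 → 1, 0.00755/0.00416667 → 1; chars 11.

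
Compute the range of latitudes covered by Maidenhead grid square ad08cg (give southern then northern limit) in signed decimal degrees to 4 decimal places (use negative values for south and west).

-51.7500, -51.7083

Field A=0, D=3: +0·20° lon, +3·10° lat → SW at lon -180°, lat -60°.
Square 0, 8: +0·2° lon, +8·1° lat → SW at lon -180°, lat -52°.
Subsquare c=2, g=6: +2·0.0833333° lon, +6·0.0416667° lat → SW at lon -179.833°, lat -51.75°.
Cell spans 0.0833333° lon × 0.0416667° lat.
south -51.7500, north -51.7083.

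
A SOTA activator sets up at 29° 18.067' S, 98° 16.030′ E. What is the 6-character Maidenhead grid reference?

NG90dq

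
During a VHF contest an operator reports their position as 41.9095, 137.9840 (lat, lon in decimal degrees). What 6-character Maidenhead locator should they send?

PN81xv

Shift to the Maidenhead origin (180°W, 90°S): lon 317.9840, lat 131.9095.
Field: lon ⌊317.9840/20⌋ = 15 → P; lat ⌊131.9095/10⌋ = 13 → N.
Square: lon ⌊17.9840/2⌋ = 8; lat ⌊1.9095/1⌋ = 1.
Subsquare: lon ⌊1.9840/0.0833333⌋ = 23 → x; lat ⌊0.9095/0.0416667⌋ = 21 → v.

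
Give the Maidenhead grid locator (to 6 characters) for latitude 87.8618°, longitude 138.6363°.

PR97hu

Add 180° to longitude and 90° to latitude: 318.6363, 177.8618.
Field (20°×10°, letters A–R): lon ⌊318.6363/20⌋ = 15 → P; lat ⌊177.8618/10⌋ = 17 → R.
Square (2°×1°, digits 0–9): lon ⌊18.6363/2⌋ = 9; lat ⌊7.8618/1⌋ = 7.
Subsquare (5′×2.5′, letters a–x): lon ⌊0.6363/0.0833333⌋ = 7 → h; lat ⌊0.8618/0.0416667⌋ = 20 → u.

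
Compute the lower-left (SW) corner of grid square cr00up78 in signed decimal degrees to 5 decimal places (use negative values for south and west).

80.65833, -138.27500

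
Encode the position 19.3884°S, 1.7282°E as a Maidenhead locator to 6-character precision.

JH00uo

Offset from 180°W / 90°S: lon 181.7282°, lat 70.6116°.
Field: lon ⌊181.7282/20⌋ = 9 → J; lat ⌊70.6116/10⌋ = 7 → H.
Square: lon ⌊1.7282/2⌋ = 0; lat ⌊0.6116/1⌋ = 0.
Subsquare: lon ⌊1.7282/0.0833333⌋ = 20 → u; lat ⌊0.6116/0.0416667⌋ = 14 → o.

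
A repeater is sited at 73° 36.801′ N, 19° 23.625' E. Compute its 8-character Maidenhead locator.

Add 180° to longitude and 90° to latitude: 199.39375, 163.61335.
Field: lon ⌊199.39375/20⌋ = 9 → J; lat ⌊163.61335/10⌋ = 16 → Q.
Square: lon ⌊19.39375/2⌋ = 9; lat ⌊3.61335/1⌋ = 3.
Subsquare: lon ⌊1.39375/0.0833333⌋ = 16 → q; lat ⌊0.61335/0.0416667⌋ = 14 → o.
Extended square: lon ⌊0.06042/0.00833333⌋ = 7; lat ⌊0.03002/0.00416667⌋ = 7.

JQ93qo77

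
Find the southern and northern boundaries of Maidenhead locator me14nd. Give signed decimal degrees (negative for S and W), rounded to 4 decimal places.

-45.8750, -45.8333

Field M=12, E=4: +12·20° lon, +4·10° lat → SW at lon 60°, lat -50°.
Square 1, 4: +1·2° lon, +4·1° lat → SW at lon 62°, lat -46°.
Subsquare n=13, d=3: +13·0.0833333° lon, +3·0.0416667° lat → SW at lon 63.0833°, lat -45.875°.
Cell spans 0.0833333° lon × 0.0416667° lat.
south -45.8750, north -45.8333.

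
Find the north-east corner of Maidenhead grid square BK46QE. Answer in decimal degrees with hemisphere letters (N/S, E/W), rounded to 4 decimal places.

16.2083° N, 150.5833° W

Field B=1, K=10: +1·20° lon, +10·10° lat → SW at lon -160°, lat 10°.
Square 4, 6: +4·2° lon, +6·1° lat → SW at lon -152°, lat 16°.
Subsquare q=16, e=4: +16·0.0833333° lon, +4·0.0416667° lat → SW at lon -150.667°, lat 16.1667°.
Cell spans 0.0833333° lon × 0.0416667° lat. NE corner is SW corner plus one full cell.
latitude 16.2083° N, longitude 150.5833° W.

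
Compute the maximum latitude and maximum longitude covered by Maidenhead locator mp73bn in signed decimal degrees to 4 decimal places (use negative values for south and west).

Field M=12, P=15: +12·20° lon, +15·10° lat → SW at lon 60°, lat 60°.
Square 7, 3: +7·2° lon, +3·1° lat → SW at lon 74°, lat 63°.
Subsquare b=1, n=13: +1·0.0833333° lon, +13·0.0416667° lat → SW at lon 74.0833°, lat 63.5417°.
Cell spans 0.0833333° lon × 0.0416667° lat. NE corner is SW corner plus one full cell.
latitude 63.5833, longitude 74.1667.

63.5833, 74.1667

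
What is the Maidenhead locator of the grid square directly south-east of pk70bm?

Longitude subsquare b = 1; +1 → 2 = c.
Latitude subsquare m = 12; −1 → 11 = l.

PK70cl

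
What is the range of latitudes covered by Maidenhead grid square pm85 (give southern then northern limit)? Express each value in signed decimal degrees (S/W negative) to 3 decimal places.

Field P=15, M=12: +15·20° lon, +12·10° lat → SW at lon 120°, lat 30°.
Square 8, 5: +8·2° lon, +5·1° lat → SW at lon 136°, lat 35°.
Cell spans 2° lon × 1° lat.
south 35.000, north 36.000.

35.000, 36.000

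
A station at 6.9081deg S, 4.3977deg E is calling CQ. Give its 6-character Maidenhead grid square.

JI23ec

Offset from 180°W / 90°S: lon 184.3977°, lat 83.0919°.
Field: 184.3977/20 → 9 → J, 83.0919/10 → 8 → I; chars JI.
Square: 4.3977/2 → 2, 3.0919/1 → 3; chars 23.
Subsquare: 0.3977/0.0833333 → 4 → e, 0.0919/0.0416667 → 2 → c; chars ec.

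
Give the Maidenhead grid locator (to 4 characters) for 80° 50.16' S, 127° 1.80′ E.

PA39

Shift to the Maidenhead origin (180°W, 90°S): lon 307.03, lat 9.16.
Field: 307.03/20 → 15 → P, 9.16/10 → 0 → A; chars PA.
Square: 7.03/2 → 3, 9.16/1 → 9; chars 39.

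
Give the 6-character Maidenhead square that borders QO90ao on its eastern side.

QO90bo

Longitude subsquare a = 0; +1 → 1 = b.
The latitude characters are unchanged.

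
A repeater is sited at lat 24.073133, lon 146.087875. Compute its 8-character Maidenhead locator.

QL34bb07

Offset from 180°W / 90°S: lon 326.08787°, lat 114.07313°.
Field (20°×10°, letters A–R): lon ⌊326.08787/20⌋ = 16 → Q; lat ⌊114.07313/10⌋ = 11 → L.
Square (2°×1°, digits 0–9): lon ⌊6.08787/2⌋ = 3; lat ⌊4.07313/1⌋ = 4.
Subsquare (5′×2.5′, letters a–x): lon ⌊0.08787/0.0833333⌋ = 1 → b; lat ⌊0.07313/0.0416667⌋ = 1 → b.
Extended square (30″×15″, digits 0–9): lon ⌊0.00454/0.00833333⌋ = 0; lat ⌊0.03147/0.00416667⌋ = 7.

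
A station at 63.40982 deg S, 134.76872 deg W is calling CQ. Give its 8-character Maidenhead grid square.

CC26oo71

Add 180° to longitude and 90° to latitude: 45.23128, 26.59018.
Field: 45.23128/20 → 2 → C, 26.59018/10 → 2 → C; chars CC.
Square: 5.23128/2 → 2, 6.59018/1 → 6; chars 26.
Subsquare: 1.23128/0.0833333 → 14 → o, 0.59018/0.0416667 → 14 → o; chars oo.
Extended square: 0.06461/0.00833333 → 7, 0.00685/0.00416667 → 1; chars 71.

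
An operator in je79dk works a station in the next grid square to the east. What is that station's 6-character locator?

JE79ek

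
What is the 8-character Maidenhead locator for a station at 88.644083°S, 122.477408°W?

Add 180° to longitude and 90° to latitude: 57.52259, 1.35592.
Field: lon ⌊57.52259/20⌋ = 2 → C; lat ⌊1.35592/10⌋ = 0 → A.
Square: lon ⌊17.52259/2⌋ = 8; lat ⌊1.35592/1⌋ = 1.
Subsquare: lon ⌊1.52259/0.0833333⌋ = 18 → s; lat ⌊0.35592/0.0416667⌋ = 8 → i.
Extended square: lon ⌊0.02259/0.00833333⌋ = 2; lat ⌊0.02258/0.00416667⌋ = 5.

CA81si25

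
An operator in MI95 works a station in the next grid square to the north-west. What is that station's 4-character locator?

MI86

Longitude square 9; −1 → 8.
Latitude square 5; +1 → 6.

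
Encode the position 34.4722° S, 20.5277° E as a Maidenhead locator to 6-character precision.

Offset from 180°W / 90°S: lon 200.5277°, lat 55.5278°.
Field: lon ⌊200.5277/20⌋ = 10 → K; lat ⌊55.5278/10⌋ = 5 → F.
Square: lon ⌊0.5277/2⌋ = 0; lat ⌊5.5278/1⌋ = 5.
Subsquare: lon ⌊0.5277/0.0833333⌋ = 6 → g; lat ⌊0.5278/0.0416667⌋ = 12 → m.

KF05gm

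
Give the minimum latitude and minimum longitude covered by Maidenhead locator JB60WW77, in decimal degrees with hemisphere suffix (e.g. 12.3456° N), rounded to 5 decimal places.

Field J=9, B=1: +9·20° lon, +1·10° lat → SW at lon 0°, lat -80°.
Square 6, 0: +6·2° lon, +0·1° lat → SW at lon 12°, lat -80°.
Subsquare w=22, w=22: +22·0.0833333° lon, +22·0.0416667° lat → SW at lon 13.8333°, lat -79.0833°.
Extended square 7, 7: +7·0.00833333° lon, +7·0.00416667° lat → SW at lon 13.8917°, lat -79.0542°.
latitude 79.05417° S, longitude 13.89167° E.

79.05417° S, 13.89167° E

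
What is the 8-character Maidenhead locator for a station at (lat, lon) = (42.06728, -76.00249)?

FN12xb96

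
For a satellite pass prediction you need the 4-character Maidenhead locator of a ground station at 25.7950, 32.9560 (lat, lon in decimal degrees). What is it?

Shift to the Maidenhead origin (180°W, 90°S): lon 212.96, lat 115.80.
Field (20°×10°, letters A–R): 212.96/20 → 10 → K, 115.80/10 → 11 → L; chars KL.
Square (2°×1°, digits 0–9): 12.96/2 → 6, 5.80/1 → 5; chars 65.

KL65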